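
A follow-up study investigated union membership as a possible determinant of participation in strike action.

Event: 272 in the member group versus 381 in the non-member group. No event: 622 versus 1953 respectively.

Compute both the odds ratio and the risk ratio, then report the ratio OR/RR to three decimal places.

From the description: a = 272, b = 622, c = 381, d = 1953.
OR = (272·1953)/(622·381) = 531216/236982 = 2.24159
Risk in exposed = 272/894 = 0.30425; risk in unexposed = 381/2334 = 0.16324; RR = 1.86383
OR/RR = 2.24159 / 1.86383 = 1.20268
The outcome is not rare, so the OR lies further from 1 than the RR.

1.203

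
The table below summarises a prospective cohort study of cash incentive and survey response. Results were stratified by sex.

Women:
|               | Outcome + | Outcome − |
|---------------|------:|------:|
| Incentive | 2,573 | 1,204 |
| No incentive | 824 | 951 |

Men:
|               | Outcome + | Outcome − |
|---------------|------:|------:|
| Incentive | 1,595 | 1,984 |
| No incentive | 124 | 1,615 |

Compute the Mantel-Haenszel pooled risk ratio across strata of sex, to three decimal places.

2.087

RR_MH = Σ(aᵢ·n₀ᵢ/nᵢ) / Σ(cᵢ·n₁ᵢ/nᵢ), with n₁ᵢ = aᵢ+bᵢ (exposed), n₀ᵢ = cᵢ+dᵢ (unexposed), nᵢ = n₁ᵢ+n₀ᵢ.
Stratum 1 (Women): n₁ = 3777, n₀ = 1775, n = 5552; a·n₀/n = 2573·1775/5552 = 822.6000; c·n₁/n = 824·3777/5552 = 560.5634
Stratum 2 (Men): n₁ = 3579, n₀ = 1739, n = 5318; a·n₀/n = 1595·1739/5318 = 521.5692; c·n₁/n = 124·3579/5318 = 83.4517
RR_MH = (822.6000 + 521.5692) / (560.5634 + 83.4517) = 1344.1692 / 644.0151 = 2.08717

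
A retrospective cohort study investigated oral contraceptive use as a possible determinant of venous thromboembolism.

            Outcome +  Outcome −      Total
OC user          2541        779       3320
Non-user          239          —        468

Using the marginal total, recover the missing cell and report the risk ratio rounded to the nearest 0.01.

1.50

The missing cell is in the unexposed row: 468 − 239 = 229.
So a = 2541, b = 779, c = 239, d = 229.
RR = [a/(a+b)] / [c/(c+d)] = (2541/3320) / (239/468) = 0.76536/0.51068 = 1.49870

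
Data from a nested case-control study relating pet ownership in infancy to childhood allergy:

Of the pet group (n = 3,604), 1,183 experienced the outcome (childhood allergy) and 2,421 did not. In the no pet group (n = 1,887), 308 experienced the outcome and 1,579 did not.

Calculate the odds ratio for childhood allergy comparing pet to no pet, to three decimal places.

From the description: a = 1183, b = 2421, c = 308, d = 1579.
OR = (a·d)/(b·c) = (1183 × 1579) / (2421 × 308) = 1867957 / 745668 = 2.50508
The odds of childhood allergy are about 2.51 times as high in the pet group.

2.505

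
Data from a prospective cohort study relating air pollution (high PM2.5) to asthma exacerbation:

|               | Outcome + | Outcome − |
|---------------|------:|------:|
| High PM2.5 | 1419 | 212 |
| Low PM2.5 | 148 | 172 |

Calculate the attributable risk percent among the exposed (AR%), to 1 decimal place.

Cells: a = 1419, b = 212, c = 148, d = 172.
Risk in exposed = 1419/1631 = 0.87002; risk in unexposed = 148/320 = 0.46250.
RR = 0.87002/0.46250 = 1.88112
AR% = (RR − 1)/RR × 100 = (1.88112 − 1)/1.88112 × 100 = 46.8402%

46.8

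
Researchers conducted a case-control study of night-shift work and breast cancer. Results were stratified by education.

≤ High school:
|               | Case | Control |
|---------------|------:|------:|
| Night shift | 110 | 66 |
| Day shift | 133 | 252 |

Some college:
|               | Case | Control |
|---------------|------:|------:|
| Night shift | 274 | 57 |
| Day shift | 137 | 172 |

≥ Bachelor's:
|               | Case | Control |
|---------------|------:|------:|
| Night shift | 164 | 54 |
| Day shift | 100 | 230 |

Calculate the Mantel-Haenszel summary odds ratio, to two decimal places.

5.09

OR_MH = Σ(aᵢdᵢ/nᵢ) / Σ(bᵢcᵢ/nᵢ), where nᵢ is the stratum total.
Stratum 1 (≤ High school): n = 561; a·d/n = 110·252/561 = 49.4118; b·c/n = 66·133/561 = 15.6471
Stratum 2 (Some college): n = 640; a·d/n = 274·172/640 = 73.6375; b·c/n = 57·137/640 = 12.2016
Stratum 3 (≥ Bachelor's): n = 548; a·d/n = 164·230/548 = 68.8321; b·c/n = 54·100/548 = 9.8540
OR_MH = (49.4118 + 73.6375 + 68.8321) / (15.6471 + 12.2016 + 9.8540) = 191.8814 / 37.7026 = 5.08934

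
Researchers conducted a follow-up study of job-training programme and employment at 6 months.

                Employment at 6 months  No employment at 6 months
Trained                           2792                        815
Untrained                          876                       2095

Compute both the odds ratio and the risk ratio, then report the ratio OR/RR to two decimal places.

Cells: a = 2792, b = 815, c = 876, d = 2095.
OR = (2792·2095)/(815·876) = 5849240/713940 = 8.19290
Risk in exposed = 2792/3607 = 0.77405; risk in unexposed = 876/2971 = 0.29485; RR = 2.62523
OR/RR = 8.19290 / 2.62523 = 3.12083
The outcome is not rare, so the OR lies further from 1 than the RR.

3.12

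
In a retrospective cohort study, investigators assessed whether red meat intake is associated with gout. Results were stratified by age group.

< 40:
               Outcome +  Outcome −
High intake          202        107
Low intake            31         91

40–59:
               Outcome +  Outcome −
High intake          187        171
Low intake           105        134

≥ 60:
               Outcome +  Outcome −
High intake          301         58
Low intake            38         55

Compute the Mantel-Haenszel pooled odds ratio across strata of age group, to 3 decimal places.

2.843

OR_MH = Σ(aᵢdᵢ/nᵢ) / Σ(bᵢcᵢ/nᵢ), where nᵢ is the stratum total.
Stratum 1 (< 40): n = 431; a·d/n = 202·91/431 = 42.6497; b·c/n = 107·31/431 = 7.6961
Stratum 2 (40–59): n = 597; a·d/n = 187·134/597 = 41.9732; b·c/n = 171·105/597 = 30.0754
Stratum 3 (≥ 60): n = 452; a·d/n = 301·55/452 = 36.6261; b·c/n = 58·38/452 = 4.8761
OR_MH = (42.6497 + 41.9732 + 36.6261) / (7.6961 + 30.0754 + 4.8761) = 121.2490 / 42.6475 = 2.84305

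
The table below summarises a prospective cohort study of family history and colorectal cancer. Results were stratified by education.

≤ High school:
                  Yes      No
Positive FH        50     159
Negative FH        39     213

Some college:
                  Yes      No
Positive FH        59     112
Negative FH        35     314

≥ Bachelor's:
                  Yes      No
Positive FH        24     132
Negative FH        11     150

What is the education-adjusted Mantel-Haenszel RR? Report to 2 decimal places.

RR_MH = Σ(aᵢ·n₀ᵢ/nᵢ) / Σ(cᵢ·n₁ᵢ/nᵢ), with n₁ᵢ = aᵢ+bᵢ (exposed), n₀ᵢ = cᵢ+dᵢ (unexposed), nᵢ = n₁ᵢ+n₀ᵢ.
Stratum 1 (≤ High school): n₁ = 209, n₀ = 252, n = 461; a·n₀/n = 50·252/461 = 27.3319; c·n₁/n = 39·209/461 = 17.6811
Stratum 2 (Some college): n₁ = 171, n₀ = 349, n = 520; a·n₀/n = 59·349/520 = 39.5981; c·n₁/n = 35·171/520 = 11.5096
Stratum 3 (≥ Bachelor's): n₁ = 156, n₀ = 161, n = 317; a·n₀/n = 24·161/317 = 12.1893; c·n₁/n = 11·156/317 = 5.4132
RR_MH = (27.3319 + 39.5981 + 12.1893) / (17.6811 + 11.5096 + 5.4132) = 79.1192 / 34.6040 = 2.28642

2.29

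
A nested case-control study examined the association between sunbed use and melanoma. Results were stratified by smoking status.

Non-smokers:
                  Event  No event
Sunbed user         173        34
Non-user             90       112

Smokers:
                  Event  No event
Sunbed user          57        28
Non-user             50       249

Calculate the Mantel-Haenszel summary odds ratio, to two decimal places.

7.58

OR_MH = Σ(aᵢdᵢ/nᵢ) / Σ(bᵢcᵢ/nᵢ), where nᵢ is the stratum total.
Stratum 1 (Non-smokers): n = 409; a·d/n = 173·112/409 = 47.3741; b·c/n = 34·90/409 = 7.4817
Stratum 2 (Smokers): n = 384; a·d/n = 57·249/384 = 36.9609; b·c/n = 28·50/384 = 3.6458
OR_MH = (47.3741 + 36.9609) / (7.4817 + 3.6458) = 84.3350 / 11.1275 = 7.57898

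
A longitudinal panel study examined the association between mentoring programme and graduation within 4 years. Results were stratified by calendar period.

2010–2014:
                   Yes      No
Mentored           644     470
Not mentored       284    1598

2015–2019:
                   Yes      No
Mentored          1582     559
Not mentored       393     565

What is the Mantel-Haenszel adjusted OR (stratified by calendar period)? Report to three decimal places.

5.474

OR_MH = Σ(aᵢdᵢ/nᵢ) / Σ(bᵢcᵢ/nᵢ), where nᵢ is the stratum total.
Stratum 1 (2010–2014): n = 2996; a·d/n = 644·1598/2996 = 343.4953; b·c/n = 470·284/2996 = 44.5527
Stratum 2 (2015–2019): n = 3099; a·d/n = 1582·565/3099 = 288.4253; b·c/n = 559·393/3099 = 70.8896
OR_MH = (343.4953 + 288.4253) / (44.5527 + 70.8896) = 631.9206 / 115.4424 = 5.47391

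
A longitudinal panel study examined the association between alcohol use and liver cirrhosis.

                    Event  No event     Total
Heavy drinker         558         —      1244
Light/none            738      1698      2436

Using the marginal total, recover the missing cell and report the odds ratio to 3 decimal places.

1.872

The missing cell is in the exposed row: 1244 − 558 = 686.
So a = 558, b = 686, c = 738, d = 1698.
OR = (a·d)/(b·c) = (558 × 1698) / (686 × 738) = 947484 / 506268 = 1.87151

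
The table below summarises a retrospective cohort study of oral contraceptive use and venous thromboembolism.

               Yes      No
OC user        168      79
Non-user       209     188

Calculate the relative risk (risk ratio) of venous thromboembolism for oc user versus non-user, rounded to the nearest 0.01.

1.29

Cells: a = 168, b = 79, c = 209, d = 188.
Risk in exposed = 168/247 = 0.68016; risk in unexposed = 209/397 = 0.52645.
RR = 0.68016 / 0.52645 = 1.29198
The risk among the exposed is 1.29 times that among the unexposed.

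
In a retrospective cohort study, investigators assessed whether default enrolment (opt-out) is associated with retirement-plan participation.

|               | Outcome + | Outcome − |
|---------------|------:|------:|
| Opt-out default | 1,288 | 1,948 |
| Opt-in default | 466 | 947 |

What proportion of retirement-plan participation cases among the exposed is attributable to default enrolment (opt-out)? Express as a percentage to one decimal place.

17.1

Cells: a = 1288, b = 1948, c = 466, d = 947.
Risk in exposed = 1288/3236 = 0.39802; risk in unexposed = 466/1413 = 0.32979.
RR = 0.39802/0.32979 = 1.20688
AR% = (RR − 1)/RR × 100 = (1.20688 − 1)/1.20688 × 100 = 17.1416%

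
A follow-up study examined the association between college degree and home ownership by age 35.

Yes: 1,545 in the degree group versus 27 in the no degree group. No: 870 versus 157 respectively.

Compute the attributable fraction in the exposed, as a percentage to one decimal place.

From the description: a = 1545, b = 870, c = 27, d = 157.
Risk in exposed = 1545/2415 = 0.63975; risk in unexposed = 27/184 = 0.14674.
RR = 0.63975/0.14674 = 4.35979
AR% = (RR − 1)/RR × 100 = (4.35979 − 1)/4.35979 × 100 = 77.0631%

77.1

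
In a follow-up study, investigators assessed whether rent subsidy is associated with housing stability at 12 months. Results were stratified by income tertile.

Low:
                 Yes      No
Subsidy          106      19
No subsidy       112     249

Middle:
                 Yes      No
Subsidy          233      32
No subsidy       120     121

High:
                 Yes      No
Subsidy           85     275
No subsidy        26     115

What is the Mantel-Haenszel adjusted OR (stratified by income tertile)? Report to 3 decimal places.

OR_MH = Σ(aᵢdᵢ/nᵢ) / Σ(bᵢcᵢ/nᵢ), where nᵢ is the stratum total.
Stratum 1 (Low): n = 486; a·d/n = 106·249/486 = 54.3086; b·c/n = 19·112/486 = 4.3786
Stratum 2 (Middle): n = 506; a·d/n = 233·121/506 = 55.7174; b·c/n = 32·120/506 = 7.5889
Stratum 3 (High): n = 501; a·d/n = 85·115/501 = 19.5110; b·c/n = 275·26/501 = 14.2715
OR_MH = (54.3086 + 55.7174 + 19.5110) / (4.3786 + 7.5889 + 14.2715) = 129.5370 / 26.2390 = 4.93681

4.937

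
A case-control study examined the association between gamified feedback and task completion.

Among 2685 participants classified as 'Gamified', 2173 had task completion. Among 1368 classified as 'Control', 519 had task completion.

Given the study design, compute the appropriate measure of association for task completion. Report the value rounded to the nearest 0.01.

From the description: a = 2173, b = 512, c = 519, d = 849.
This is a case-control study: participants were sampled on outcome status, so risks in the source population cannot be estimated directly — relative risk is not valid here. The odds ratio is the appropriate measure.
OR = (a·d)/(b·c) = (2173 × 849) / (512 × 519) = 1844877 / 265728 = 6.94273

6.94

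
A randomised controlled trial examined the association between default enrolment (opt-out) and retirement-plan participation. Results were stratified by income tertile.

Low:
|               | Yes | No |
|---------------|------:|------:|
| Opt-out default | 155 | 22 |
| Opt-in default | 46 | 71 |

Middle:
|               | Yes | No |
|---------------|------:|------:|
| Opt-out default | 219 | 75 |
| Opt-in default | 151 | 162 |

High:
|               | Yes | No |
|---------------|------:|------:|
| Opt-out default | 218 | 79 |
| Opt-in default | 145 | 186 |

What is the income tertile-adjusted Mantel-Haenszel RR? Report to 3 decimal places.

RR_MH = Σ(aᵢ·n₀ᵢ/nᵢ) / Σ(cᵢ·n₁ᵢ/nᵢ), with n₁ᵢ = aᵢ+bᵢ (exposed), n₀ᵢ = cᵢ+dᵢ (unexposed), nᵢ = n₁ᵢ+n₀ᵢ.
Stratum 1 (Low): n₁ = 177, n₀ = 117, n = 294; a·n₀/n = 155·117/294 = 61.6837; c·n₁/n = 46·177/294 = 27.6939
Stratum 2 (Middle): n₁ = 294, n₀ = 313, n = 607; a·n₀/n = 219·313/607 = 112.9275; c·n₁/n = 151·294/607 = 73.1367
Stratum 3 (High): n₁ = 297, n₀ = 331, n = 628; a·n₀/n = 218·331/628 = 114.9013; c·n₁/n = 145·297/628 = 68.5748
RR_MH = (61.6837 + 112.9275 + 114.9013) / (27.6939 + 73.1367 + 68.5748) = 289.5125 / 169.4055 = 1.70899

1.709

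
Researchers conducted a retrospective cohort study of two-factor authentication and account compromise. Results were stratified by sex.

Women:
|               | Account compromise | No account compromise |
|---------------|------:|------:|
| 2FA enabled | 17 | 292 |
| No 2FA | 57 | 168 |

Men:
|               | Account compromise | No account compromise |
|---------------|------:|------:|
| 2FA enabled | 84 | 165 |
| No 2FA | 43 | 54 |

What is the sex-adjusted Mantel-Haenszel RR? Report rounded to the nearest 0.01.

RR_MH = Σ(aᵢ·n₀ᵢ/nᵢ) / Σ(cᵢ·n₁ᵢ/nᵢ), with n₁ᵢ = aᵢ+bᵢ (exposed), n₀ᵢ = cᵢ+dᵢ (unexposed), nᵢ = n₁ᵢ+n₀ᵢ.
Stratum 1 (Women): n₁ = 309, n₀ = 225, n = 534; a·n₀/n = 17·225/534 = 7.1629; c·n₁/n = 57·309/534 = 32.9831
Stratum 2 (Men): n₁ = 249, n₀ = 97, n = 346; a·n₀/n = 84·97/346 = 23.5491; c·n₁/n = 43·249/346 = 30.9451
RR_MH = (7.1629 + 23.5491) / (32.9831 + 30.9451) = 30.7121 / 63.9282 = 0.48041

0.48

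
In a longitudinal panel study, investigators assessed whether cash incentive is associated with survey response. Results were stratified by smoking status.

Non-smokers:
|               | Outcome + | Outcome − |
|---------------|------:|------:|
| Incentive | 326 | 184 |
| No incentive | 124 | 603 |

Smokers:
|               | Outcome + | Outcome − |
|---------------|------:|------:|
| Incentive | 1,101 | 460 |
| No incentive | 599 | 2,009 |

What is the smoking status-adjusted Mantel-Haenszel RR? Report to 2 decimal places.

RR_MH = Σ(aᵢ·n₀ᵢ/nᵢ) / Σ(cᵢ·n₁ᵢ/nᵢ), with n₁ᵢ = aᵢ+bᵢ (exposed), n₀ᵢ = cᵢ+dᵢ (unexposed), nᵢ = n₁ᵢ+n₀ᵢ.
Stratum 1 (Non-smokers): n₁ = 510, n₀ = 727, n = 1237; a·n₀/n = 326·727/1237 = 191.5942; c·n₁/n = 124·510/1237 = 51.1237
Stratum 2 (Smokers): n₁ = 1561, n₀ = 2608, n = 4169; a·n₀/n = 1101·2608/4169 = 688.7522; c·n₁/n = 599·1561/4169 = 224.2838
RR_MH = (191.5942 + 688.7522) / (51.1237 + 224.2838) = 880.3464 / 275.4074 = 3.19652

3.20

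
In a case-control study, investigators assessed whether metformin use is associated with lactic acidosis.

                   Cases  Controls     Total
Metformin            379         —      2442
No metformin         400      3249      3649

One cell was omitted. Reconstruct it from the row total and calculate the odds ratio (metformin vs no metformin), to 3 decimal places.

1.492

The missing cell is in the exposed row: 2442 − 379 = 2063.
So a = 379, b = 2063, c = 400, d = 3249.
OR = (a·d)/(b·c) = (379 × 3249) / (2063 × 400) = 1231371 / 825200 = 1.49221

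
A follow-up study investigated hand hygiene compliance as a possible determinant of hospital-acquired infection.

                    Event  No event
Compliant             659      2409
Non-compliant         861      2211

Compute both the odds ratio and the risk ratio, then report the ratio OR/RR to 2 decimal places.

Cells: a = 659, b = 2409, c = 861, d = 2211.
OR = (659·2211)/(2409·861) = 1457049/2074149 = 0.70248
Risk in exposed = 659/3068 = 0.21480; risk in unexposed = 861/3072 = 0.28027; RR = 0.76639
OR/RR = 0.70248 / 0.76639 = 0.91661
The outcome is not rare, so the OR lies further from 1 than the RR.

0.92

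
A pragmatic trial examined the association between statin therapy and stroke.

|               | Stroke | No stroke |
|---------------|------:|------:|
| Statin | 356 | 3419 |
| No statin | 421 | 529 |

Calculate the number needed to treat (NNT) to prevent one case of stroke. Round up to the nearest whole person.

3

Risk in treated group = 356/3775 = 0.09430; risk in control = 421/950 = 0.44316.
Absolute risk reduction = 0.44316 − 0.09430 = 0.34885
NNT = 1 / ARR = 1 / 0.34885 = 2.867 → round up → 3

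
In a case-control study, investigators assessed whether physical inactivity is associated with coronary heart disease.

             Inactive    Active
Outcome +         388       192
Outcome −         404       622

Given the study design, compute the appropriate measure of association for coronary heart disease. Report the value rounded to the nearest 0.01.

3.11

Reading the table with exposure as columns: a = 388 (Inactive, case), b = 404 (Inactive, non-case), c = 192 (Active, case), d = 622.
This is a case-control study: participants were sampled on outcome status, so risks in the source population cannot be estimated directly — relative risk is not valid here. The odds ratio is the appropriate measure.
OR = (a·d)/(b·c) = (388 × 622) / (404 × 192) = 241336 / 77568 = 3.11128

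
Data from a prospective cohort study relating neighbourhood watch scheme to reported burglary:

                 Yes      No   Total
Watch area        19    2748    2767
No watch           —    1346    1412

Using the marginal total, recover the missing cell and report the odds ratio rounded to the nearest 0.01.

The missing cell is in the unexposed row: 1412 − 1346 = 66.
So a = 19, b = 2748, c = 66, d = 1346.
OR = (a·d)/(b·c) = (19 × 1346) / (2748 × 66) = 25574 / 181368 = 0.14101

0.14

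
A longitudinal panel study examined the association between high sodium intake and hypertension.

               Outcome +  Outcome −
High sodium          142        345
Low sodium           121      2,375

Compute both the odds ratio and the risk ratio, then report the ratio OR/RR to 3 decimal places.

1.343

Cells: a = 142, b = 345, c = 121, d = 2375.
OR = (142·2375)/(345·121) = 337250/41745 = 8.07881
Risk in exposed = 142/487 = 0.29158; risk in unexposed = 121/2496 = 0.04848; RR = 6.01476
OR/RR = 8.07881 / 6.01476 = 1.34316
The outcome is not rare, so the OR lies further from 1 than the RR.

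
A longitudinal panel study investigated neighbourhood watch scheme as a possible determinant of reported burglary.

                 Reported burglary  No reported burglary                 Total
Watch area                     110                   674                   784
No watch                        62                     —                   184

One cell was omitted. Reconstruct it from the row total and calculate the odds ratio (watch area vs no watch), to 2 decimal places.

The missing cell is in the unexposed row: 184 − 62 = 122.
So a = 110, b = 674, c = 62, d = 122.
OR = (a·d)/(b·c) = (110 × 122) / (674 × 62) = 13420 / 41788 = 0.32114

0.32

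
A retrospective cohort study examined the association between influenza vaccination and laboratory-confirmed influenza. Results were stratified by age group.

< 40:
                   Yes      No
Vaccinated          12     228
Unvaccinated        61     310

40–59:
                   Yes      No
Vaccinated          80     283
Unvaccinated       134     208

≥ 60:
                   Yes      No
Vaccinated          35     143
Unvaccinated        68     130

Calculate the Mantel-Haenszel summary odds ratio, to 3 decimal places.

OR_MH = Σ(aᵢdᵢ/nᵢ) / Σ(bᵢcᵢ/nᵢ), where nᵢ is the stratum total.
Stratum 1 (< 40): n = 611; a·d/n = 12·310/611 = 6.0884; b·c/n = 228·61/611 = 22.7627
Stratum 2 (40–59): n = 705; a·d/n = 80·208/705 = 23.6028; b·c/n = 283·134/705 = 53.7901
Stratum 3 (≥ 60): n = 376; a·d/n = 35·130/376 = 12.1011; b·c/n = 143·68/376 = 25.8617
OR_MH = (6.0884 + 23.6028 + 12.1011) / (22.7627 + 53.7901 + 25.8617) = 41.7923 / 102.4145 = 0.40807

0.408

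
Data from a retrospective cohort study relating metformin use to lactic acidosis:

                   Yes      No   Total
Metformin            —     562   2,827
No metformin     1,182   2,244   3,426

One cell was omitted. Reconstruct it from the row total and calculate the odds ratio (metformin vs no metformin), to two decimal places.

The missing cell is in the exposed row: 2827 − 562 = 2265.
So a = 2265, b = 562, c = 1182, d = 2244.
OR = (a·d)/(b·c) = (2265 × 2244) / (562 × 1182) = 5082660 / 664284 = 7.65134

7.65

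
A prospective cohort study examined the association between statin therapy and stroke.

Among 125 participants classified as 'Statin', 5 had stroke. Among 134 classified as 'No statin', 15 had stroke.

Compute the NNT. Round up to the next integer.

14

Risk in treated group = 5/125 = 0.04000; risk in control = 15/134 = 0.11194.
Absolute risk reduction = 0.11194 − 0.04000 = 0.07194
NNT = 1 / ARR = 1 / 0.07194 = 13.900 → round up → 14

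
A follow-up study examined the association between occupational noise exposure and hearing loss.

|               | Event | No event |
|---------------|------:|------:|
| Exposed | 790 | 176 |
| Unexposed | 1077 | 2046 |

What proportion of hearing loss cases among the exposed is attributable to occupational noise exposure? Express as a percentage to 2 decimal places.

57.83

Cells: a = 790, b = 176, c = 1077, d = 2046.
Risk in exposed = 790/966 = 0.81781; risk in unexposed = 1077/3123 = 0.34486.
RR = 0.81781/0.34486 = 2.37141
AR% = (RR − 1)/RR × 100 = (2.37141 − 1)/2.37141 × 100 = 57.8310%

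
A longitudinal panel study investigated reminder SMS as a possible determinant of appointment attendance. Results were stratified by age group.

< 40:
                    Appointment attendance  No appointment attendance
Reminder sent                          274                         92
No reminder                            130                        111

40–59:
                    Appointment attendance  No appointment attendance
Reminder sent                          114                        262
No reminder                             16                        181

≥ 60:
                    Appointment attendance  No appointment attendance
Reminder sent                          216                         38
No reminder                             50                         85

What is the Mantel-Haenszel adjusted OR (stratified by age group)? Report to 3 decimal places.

4.179

OR_MH = Σ(aᵢdᵢ/nᵢ) / Σ(bᵢcᵢ/nᵢ), where nᵢ is the stratum total.
Stratum 1 (< 40): n = 607; a·d/n = 274·111/607 = 50.1054; b·c/n = 92·130/607 = 19.7035
Stratum 2 (40–59): n = 573; a·d/n = 114·181/573 = 36.0105; b·c/n = 262·16/573 = 7.3159
Stratum 3 (≥ 60): n = 389; a·d/n = 216·85/389 = 47.1979; b·c/n = 38·50/389 = 4.8843
OR_MH = (50.1054 + 36.0105 + 47.1979) / (19.7035 + 7.3159 + 4.8843) = 133.3139 / 31.9037 = 4.17864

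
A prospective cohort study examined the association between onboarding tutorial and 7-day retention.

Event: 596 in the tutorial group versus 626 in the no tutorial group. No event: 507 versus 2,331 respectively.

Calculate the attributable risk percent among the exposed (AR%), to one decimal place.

60.8

From the description: a = 596, b = 507, c = 626, d = 2331.
Risk in exposed = 596/1103 = 0.54034; risk in unexposed = 626/2957 = 0.21170.
RR = 0.54034/0.21170 = 2.55239
AR% = (RR − 1)/RR × 100 = (2.55239 − 1)/2.55239 × 100 = 60.8211%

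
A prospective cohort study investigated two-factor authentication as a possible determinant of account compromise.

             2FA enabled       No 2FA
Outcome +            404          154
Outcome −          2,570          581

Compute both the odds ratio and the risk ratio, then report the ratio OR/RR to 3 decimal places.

0.915

Reading the table with exposure as columns: a = 404 (2FA enabled, case), b = 2570 (2FA enabled, non-case), c = 154 (No 2FA, case), d = 581.
OR = (404·581)/(2570·154) = 234724/395780 = 0.59307
Risk in exposed = 404/2974 = 0.13584; risk in unexposed = 154/735 = 0.20952; RR = 0.64835
OR/RR = 0.59307 / 0.64835 = 0.91474
The outcome is not rare, so the OR lies further from 1 than the RR.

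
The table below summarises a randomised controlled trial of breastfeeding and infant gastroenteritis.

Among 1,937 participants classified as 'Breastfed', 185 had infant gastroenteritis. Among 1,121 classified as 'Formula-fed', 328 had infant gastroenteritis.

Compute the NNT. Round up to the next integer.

6

Risk in treated group = 185/1937 = 0.09551; risk in control = 328/1121 = 0.29260.
Absolute risk reduction = 0.29260 − 0.09551 = 0.19709
NNT = 1 / ARR = 1 / 0.19709 = 5.074 → round up → 6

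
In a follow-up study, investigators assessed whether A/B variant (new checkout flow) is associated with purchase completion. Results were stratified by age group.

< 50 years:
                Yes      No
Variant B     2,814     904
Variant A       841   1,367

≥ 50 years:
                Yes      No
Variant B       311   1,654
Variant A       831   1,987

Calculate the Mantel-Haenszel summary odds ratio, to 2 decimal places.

1.87

OR_MH = Σ(aᵢdᵢ/nᵢ) / Σ(bᵢcᵢ/nᵢ), where nᵢ is the stratum total.
Stratum 1 (< 50 years): n = 5926; a·d/n = 2814·1367/5926 = 649.1289; b·c/n = 904·841/5926 = 128.2929
Stratum 2 (≥ 50 years): n = 4783; a·d/n = 311·1987/4783 = 129.1986; b·c/n = 1654·831/4783 = 287.3665
OR_MH = (649.1289 + 129.1986) / (128.2929 + 287.3665) = 778.3275 / 415.6595 = 1.87251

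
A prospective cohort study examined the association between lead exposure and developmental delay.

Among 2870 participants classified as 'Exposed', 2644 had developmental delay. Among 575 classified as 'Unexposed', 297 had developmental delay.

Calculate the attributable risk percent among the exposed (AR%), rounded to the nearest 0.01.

43.93

From the description: a = 2644, b = 226, c = 297, d = 278.
Risk in exposed = 2644/2870 = 0.92125; risk in unexposed = 297/575 = 0.51652.
RR = 0.92125/0.51652 = 1.78357
AR% = (RR − 1)/RR × 100 = (1.78357 − 1)/1.78357 × 100 = 43.9328%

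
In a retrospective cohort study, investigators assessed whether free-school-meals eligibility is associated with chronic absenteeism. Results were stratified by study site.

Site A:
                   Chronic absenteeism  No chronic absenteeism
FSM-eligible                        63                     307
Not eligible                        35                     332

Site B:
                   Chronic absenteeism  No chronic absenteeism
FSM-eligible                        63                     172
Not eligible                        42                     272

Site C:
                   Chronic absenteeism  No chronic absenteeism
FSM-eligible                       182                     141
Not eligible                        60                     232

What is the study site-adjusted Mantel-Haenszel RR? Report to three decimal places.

RR_MH = Σ(aᵢ·n₀ᵢ/nᵢ) / Σ(cᵢ·n₁ᵢ/nᵢ), with n₁ᵢ = aᵢ+bᵢ (exposed), n₀ᵢ = cᵢ+dᵢ (unexposed), nᵢ = n₁ᵢ+n₀ᵢ.
Stratum 1 (Site A): n₁ = 370, n₀ = 367, n = 737; a·n₀/n = 63·367/737 = 31.3718; c·n₁/n = 35·370/737 = 17.5712
Stratum 2 (Site B): n₁ = 235, n₀ = 314, n = 549; a·n₀/n = 63·314/549 = 36.0328; c·n₁/n = 42·235/549 = 17.9781
Stratum 3 (Site C): n₁ = 323, n₀ = 292, n = 615; a·n₀/n = 182·292/615 = 86.4130; c·n₁/n = 60·323/615 = 31.5122
RR_MH = (31.3718 + 36.0328 + 86.4130) / (17.5712 + 17.9781 + 31.5122) = 153.8176 / 67.0616 = 2.29368

2.294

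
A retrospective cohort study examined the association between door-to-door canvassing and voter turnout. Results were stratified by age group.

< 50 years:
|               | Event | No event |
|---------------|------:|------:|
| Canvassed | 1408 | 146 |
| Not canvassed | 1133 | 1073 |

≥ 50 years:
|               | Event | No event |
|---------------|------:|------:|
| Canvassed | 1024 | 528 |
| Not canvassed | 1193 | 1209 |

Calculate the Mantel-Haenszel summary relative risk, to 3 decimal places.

RR_MH = Σ(aᵢ·n₀ᵢ/nᵢ) / Σ(cᵢ·n₁ᵢ/nᵢ), with n₁ᵢ = aᵢ+bᵢ (exposed), n₀ᵢ = cᵢ+dᵢ (unexposed), nᵢ = n₁ᵢ+n₀ᵢ.
Stratum 1 (< 50 years): n₁ = 1554, n₀ = 2206, n = 3760; a·n₀/n = 1408·2206/3760 = 826.0766; c·n₁/n = 1133·1554/3760 = 468.2665
Stratum 2 (≥ 50 years): n₁ = 1552, n₀ = 2402, n = 3954; a·n₀/n = 1024·2402/3954 = 622.0658; c·n₁/n = 1193·1552/3954 = 468.2691
RR_MH = (826.0766 + 622.0658) / (468.2665 + 468.2691) = 1448.1424 / 936.5356 = 1.54628

1.546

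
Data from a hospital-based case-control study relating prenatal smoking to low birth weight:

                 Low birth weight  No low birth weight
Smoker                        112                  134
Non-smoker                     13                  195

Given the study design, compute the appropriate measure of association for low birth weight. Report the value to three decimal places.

Cells: a = 112, b = 134, c = 13, d = 195.
This is a hospital-based case-control study: participants were sampled on outcome status, so risks in the source population cannot be estimated directly — relative risk is not valid here. The odds ratio is the appropriate measure.
OR = (a·d)/(b·c) = (112 × 195) / (134 × 13) = 21840 / 1742 = 12.53731

12.537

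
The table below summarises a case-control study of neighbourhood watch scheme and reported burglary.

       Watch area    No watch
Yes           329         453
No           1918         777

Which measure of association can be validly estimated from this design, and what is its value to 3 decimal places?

Reading the table with exposure as columns: a = 329 (Watch area, case), b = 1918 (Watch area, non-case), c = 453 (No watch, case), d = 777.
This is a case-control study: participants were sampled on outcome status, so risks in the source population cannot be estimated directly — relative risk is not valid here. The odds ratio is the appropriate measure.
OR = (a·d)/(b·c) = (329 × 777) / (1918 × 453) = 255633 / 868854 = 0.29422

0.294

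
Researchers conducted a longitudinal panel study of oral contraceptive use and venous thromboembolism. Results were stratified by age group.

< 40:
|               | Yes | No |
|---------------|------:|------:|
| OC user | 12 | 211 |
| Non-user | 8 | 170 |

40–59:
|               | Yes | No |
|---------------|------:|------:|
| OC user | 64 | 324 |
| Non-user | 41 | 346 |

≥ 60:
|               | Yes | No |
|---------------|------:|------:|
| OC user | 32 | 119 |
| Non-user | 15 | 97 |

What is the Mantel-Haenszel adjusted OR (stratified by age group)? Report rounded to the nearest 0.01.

1.62

OR_MH = Σ(aᵢdᵢ/nᵢ) / Σ(bᵢcᵢ/nᵢ), where nᵢ is the stratum total.
Stratum 1 (< 40): n = 401; a·d/n = 12·170/401 = 5.0873; b·c/n = 211·8/401 = 4.2095
Stratum 2 (40–59): n = 775; a·d/n = 64·346/775 = 28.5729; b·c/n = 324·41/775 = 17.1406
Stratum 3 (≥ 60): n = 263; a·d/n = 32·97/263 = 11.8023; b·c/n = 119·15/263 = 6.7871
OR_MH = (5.0873 + 28.5729 + 11.8023) / (4.2095 + 17.1406 + 6.7871) = 45.4625 / 28.1372 = 1.61574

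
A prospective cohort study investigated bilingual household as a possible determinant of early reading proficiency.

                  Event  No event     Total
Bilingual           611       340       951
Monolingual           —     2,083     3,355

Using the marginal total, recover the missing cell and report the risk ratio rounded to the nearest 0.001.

The missing cell is in the unexposed row: 3355 − 2083 = 1272.
So a = 611, b = 340, c = 1272, d = 2083.
RR = [a/(a+b)] / [c/(c+d)] = (611/951) / (1272/3355) = 0.64248/0.37914 = 1.69460

1.695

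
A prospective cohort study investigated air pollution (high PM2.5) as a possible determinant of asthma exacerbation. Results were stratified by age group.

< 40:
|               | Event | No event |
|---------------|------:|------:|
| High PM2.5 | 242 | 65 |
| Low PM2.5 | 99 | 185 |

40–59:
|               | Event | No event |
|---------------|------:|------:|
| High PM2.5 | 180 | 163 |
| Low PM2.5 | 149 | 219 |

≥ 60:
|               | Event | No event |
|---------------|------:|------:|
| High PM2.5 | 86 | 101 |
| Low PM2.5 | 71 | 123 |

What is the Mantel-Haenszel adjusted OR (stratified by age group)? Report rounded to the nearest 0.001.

OR_MH = Σ(aᵢdᵢ/nᵢ) / Σ(bᵢcᵢ/nᵢ), where nᵢ is the stratum total.
Stratum 1 (< 40): n = 591; a·d/n = 242·185/591 = 75.7530; b·c/n = 65·99/591 = 10.8883
Stratum 2 (40–59): n = 711; a·d/n = 180·219/711 = 55.4430; b·c/n = 163·149/711 = 34.1589
Stratum 3 (≥ 60): n = 381; a·d/n = 86·123/381 = 27.7638; b·c/n = 101·71/381 = 18.8215
OR_MH = (75.7530 + 55.4430 + 27.7638) / (10.8883 + 34.1589 + 18.8215) = 158.9598 / 63.8688 = 2.48885

2.489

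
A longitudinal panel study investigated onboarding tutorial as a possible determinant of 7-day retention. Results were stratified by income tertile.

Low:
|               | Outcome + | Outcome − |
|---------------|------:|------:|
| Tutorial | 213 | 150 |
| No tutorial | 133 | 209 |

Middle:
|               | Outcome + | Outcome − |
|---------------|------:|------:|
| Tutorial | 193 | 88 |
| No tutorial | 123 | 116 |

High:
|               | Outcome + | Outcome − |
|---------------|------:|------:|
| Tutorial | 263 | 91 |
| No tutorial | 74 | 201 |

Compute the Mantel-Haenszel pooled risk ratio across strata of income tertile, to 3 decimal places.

RR_MH = Σ(aᵢ·n₀ᵢ/nᵢ) / Σ(cᵢ·n₁ᵢ/nᵢ), with n₁ᵢ = aᵢ+bᵢ (exposed), n₀ᵢ = cᵢ+dᵢ (unexposed), nᵢ = n₁ᵢ+n₀ᵢ.
Stratum 1 (Low): n₁ = 363, n₀ = 342, n = 705; a·n₀/n = 213·342/705 = 103.3277; c·n₁/n = 133·363/705 = 68.4809
Stratum 2 (Middle): n₁ = 281, n₀ = 239, n = 520; a·n₀/n = 193·239/520 = 88.7058; c·n₁/n = 123·281/520 = 66.4673
Stratum 3 (High): n₁ = 354, n₀ = 275, n = 629; a·n₀/n = 263·275/629 = 114.9841; c·n₁/n = 74·354/629 = 41.6471
RR_MH = (103.3277 + 88.7058 + 114.9841) / (68.4809 + 66.4673 + 41.6471) = 307.0175 / 176.5952 = 1.73854

1.739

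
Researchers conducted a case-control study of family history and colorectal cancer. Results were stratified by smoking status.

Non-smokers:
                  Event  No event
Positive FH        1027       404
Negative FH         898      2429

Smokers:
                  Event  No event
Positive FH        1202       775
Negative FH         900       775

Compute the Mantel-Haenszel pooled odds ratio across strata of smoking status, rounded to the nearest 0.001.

OR_MH = Σ(aᵢdᵢ/nᵢ) / Σ(bᵢcᵢ/nᵢ), where nᵢ is the stratum total.
Stratum 1 (Non-smokers): n = 4758; a·d/n = 1027·2429/4758 = 524.2923; b·c/n = 404·898/4758 = 76.2488
Stratum 2 (Smokers): n = 3652; a·d/n = 1202·775/3652 = 255.0794; b·c/n = 775·900/3652 = 190.9912
OR_MH = (524.2923 + 255.0794) / (76.2488 + 190.9912) = 779.3718 / 267.2401 = 2.91637

2.916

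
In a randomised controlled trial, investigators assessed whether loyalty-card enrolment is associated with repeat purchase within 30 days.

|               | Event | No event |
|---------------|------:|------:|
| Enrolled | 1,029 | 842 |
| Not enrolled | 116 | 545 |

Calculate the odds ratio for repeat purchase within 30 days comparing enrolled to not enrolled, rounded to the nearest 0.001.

Cells: a = 1029, b = 842, c = 116, d = 545.
OR = (a·d)/(b·c) = (1029 × 545) / (842 × 116) = 560805 / 97672 = 5.74172
The odds of repeat purchase within 30 days are about 5.74 times as high in the enrolled group.

5.742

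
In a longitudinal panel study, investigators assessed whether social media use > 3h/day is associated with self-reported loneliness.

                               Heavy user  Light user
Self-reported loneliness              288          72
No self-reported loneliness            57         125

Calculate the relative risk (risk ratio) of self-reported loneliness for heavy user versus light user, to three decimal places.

2.284

Reading the table with exposure as columns: a = 288 (Heavy user, case), b = 57 (Heavy user, non-case), c = 72 (Light user, case), d = 125.
Risk in exposed = 288/345 = 0.83478; risk in unexposed = 72/197 = 0.36548.
RR = 0.83478 / 0.36548 = 2.28406
The risk among the exposed is 2.28 times that among the unexposed.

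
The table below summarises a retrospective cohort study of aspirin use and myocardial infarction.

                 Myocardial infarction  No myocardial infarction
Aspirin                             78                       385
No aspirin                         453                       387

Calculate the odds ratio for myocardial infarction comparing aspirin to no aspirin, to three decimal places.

Cells: a = 78, b = 385, c = 453, d = 387.
OR = (a·d)/(b·c) = (78 × 387) / (385 × 453) = 30186 / 174405 = 0.17308
Exposure is associated with lower odds of myocardial infarction (OR = 0.17 < 1).

0.173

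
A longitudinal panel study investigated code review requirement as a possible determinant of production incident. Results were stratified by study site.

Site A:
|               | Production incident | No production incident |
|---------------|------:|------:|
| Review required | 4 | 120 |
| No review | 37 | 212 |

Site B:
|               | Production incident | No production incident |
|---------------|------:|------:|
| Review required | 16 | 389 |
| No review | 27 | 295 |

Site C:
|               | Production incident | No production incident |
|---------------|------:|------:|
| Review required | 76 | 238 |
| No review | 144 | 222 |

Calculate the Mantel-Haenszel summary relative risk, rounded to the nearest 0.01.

0.54

RR_MH = Σ(aᵢ·n₀ᵢ/nᵢ) / Σ(cᵢ·n₁ᵢ/nᵢ), with n₁ᵢ = aᵢ+bᵢ (exposed), n₀ᵢ = cᵢ+dᵢ (unexposed), nᵢ = n₁ᵢ+n₀ᵢ.
Stratum 1 (Site A): n₁ = 124, n₀ = 249, n = 373; a·n₀/n = 4·249/373 = 2.6702; c·n₁/n = 37·124/373 = 12.3003
Stratum 2 (Site B): n₁ = 405, n₀ = 322, n = 727; a·n₀/n = 16·322/727 = 7.0867; c·n₁/n = 27·405/727 = 15.0413
Stratum 3 (Site C): n₁ = 314, n₀ = 366, n = 680; a·n₀/n = 76·366/680 = 40.9059; c·n₁/n = 144·314/680 = 66.4941
RR_MH = (2.6702 + 7.0867 + 40.9059) / (12.3003 + 15.0413 + 66.4941) = 50.6628 / 93.8357 = 0.53991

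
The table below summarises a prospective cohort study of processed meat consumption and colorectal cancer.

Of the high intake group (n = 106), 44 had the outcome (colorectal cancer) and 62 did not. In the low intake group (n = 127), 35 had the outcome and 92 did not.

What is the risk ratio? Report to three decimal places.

From the description: a = 44, b = 62, c = 35, d = 92.
Risk in exposed = 44/106 = 0.41509; risk in unexposed = 35/127 = 0.27559.
RR = 0.41509 / 0.27559 = 1.50620
The risk among the exposed is 1.51 times that among the unexposed.

1.506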